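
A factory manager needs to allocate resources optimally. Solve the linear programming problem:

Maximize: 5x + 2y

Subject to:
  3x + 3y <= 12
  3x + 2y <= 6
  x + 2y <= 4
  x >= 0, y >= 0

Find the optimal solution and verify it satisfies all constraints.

Feasible vertices: (0, 0), (0, 2), (1, 3/2), (2, 0)
Objective 5x + 2y at each vertex:
  (0, 0): 0
  (0, 2): 4
  (1, 3/2): 8
  (2, 0): 10
Maximum is 10 at (2, 0).
Verify constraints at (x, y) = (2, 0):
  3*2 + 3*0 = 6 <= 12
  3*2 + 2*0 = 6 <= 6 (active)
  1*2 + 2*0 = 2 <= 4
  x = 2 >= 0, y = 0 >= 0. All constraints satisfied.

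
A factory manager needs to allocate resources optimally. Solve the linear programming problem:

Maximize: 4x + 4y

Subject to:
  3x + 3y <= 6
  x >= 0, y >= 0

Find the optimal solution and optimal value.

The feasible region has vertices at [(0, 0), (2, 0), (0, 2)].
Checking objective 4x + 4y at each vertex:
  (0, 0): 4*0 + 4*0 = 0
  (2, 0): 4*2 + 4*0 = 8
  (0, 2): 4*0 + 4*2 = 8
Maximum is 8 at (2, 0).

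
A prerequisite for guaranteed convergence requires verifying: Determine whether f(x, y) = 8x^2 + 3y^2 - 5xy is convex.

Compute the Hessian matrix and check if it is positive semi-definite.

f(x,y) = 8x^2 + 3y^2 - 5xy
Hessian H = [[16, -5], [-5, 6]]
trace(H) = 22, det(H) = 71
Eigenvalues: (22 +/- sqrt(200)) / 2 = 18.07, 3.929
Since both eigenvalues > 0, f is convex.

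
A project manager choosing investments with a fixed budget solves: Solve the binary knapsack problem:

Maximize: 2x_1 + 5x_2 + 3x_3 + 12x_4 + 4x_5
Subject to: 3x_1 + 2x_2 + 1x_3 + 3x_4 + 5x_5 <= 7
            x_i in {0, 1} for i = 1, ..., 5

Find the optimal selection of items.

Items: item 1 (v=2, w=3), item 2 (v=5, w=2), item 3 (v=3, w=1), item 4 (v=12, w=3), item 5 (v=4, w=5)
Capacity: 7
Checking all 32 subsets (w = total weight, v = total value):
  {}: w = 0, v = 0
  {1}: w = 3, v = 2
  {2}: w = 2, v = 5
  {3}: w = 1, v = 3
  {4}: w = 3, v = 12
  {5}: w = 5, v = 4
  {1, 2}: w = 5, v = 7
  {1, 3}: w = 4, v = 5
  {1, 4}: w = 6, v = 14
  {1, 5}: w = 8 > 7, infeasible
  {2, 3}: w = 3, v = 8
  {2, 4}: w = 5, v = 17
  {2, 5}: w = 7, v = 9
  {3, 4}: w = 4, v = 15
  {3, 5}: w = 6, v = 7
  {4, 5}: w = 8 > 7, infeasible
  {1, 2, 3}: w = 6, v = 10
  {1, 2, 4}: w = 8 > 7, infeasible
  {1, 2, 5}: w = 10 > 7, infeasible
  {1, 3, 4}: w = 7, v = 17
  {1, 3, 5}: w = 9 > 7, infeasible
  {1, 4, 5}: w = 11 > 7, infeasible
  {2, 3, 4}: w = 6, v = 20
  {2, 3, 5}: w = 8 > 7, infeasible
  {2, 4, 5}: w = 10 > 7, infeasible
  {3, 4, 5}: w = 9 > 7, infeasible
  {1, 2, 3, 4}: w = 9 > 7, infeasible
  {1, 2, 3, 5}: w = 11 > 7, infeasible
  {1, 2, 4, 5}: w = 13 > 7, infeasible
  {1, 3, 4, 5}: w = 12 > 7, infeasible
  {2, 3, 4, 5}: w = 11 > 7, infeasible
  {1, 2, 3, 4, 5}: w = 14 > 7, infeasible
Best feasible subset: items [2, 3, 4]
Total weight: 6 <= 7, total value: 20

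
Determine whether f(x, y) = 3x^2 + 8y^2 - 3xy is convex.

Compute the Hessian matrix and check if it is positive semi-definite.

f(x,y) = 3x^2 + 8y^2 - 3xy
Hessian H = [[6, -3], [-3, 16]]
trace(H) = 22, det(H) = 87
Eigenvalues: (22 +/- sqrt(136)) / 2 = 16.83, 5.169
Since both eigenvalues > 0, f is convex.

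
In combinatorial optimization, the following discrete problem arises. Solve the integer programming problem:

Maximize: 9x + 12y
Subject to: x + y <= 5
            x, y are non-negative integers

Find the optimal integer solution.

Objective: 9x + 12y, constraint: x + y <= 5
Coefficient of y is 12 > coefficient of x is 9, so allocate the entire budget to y.
Optimal: x = 0, y = 5, value = 60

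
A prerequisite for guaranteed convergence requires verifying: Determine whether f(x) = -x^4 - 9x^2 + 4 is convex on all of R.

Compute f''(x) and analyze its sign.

f(x) = -x^4 - 9x^2 + 4
f'(x) = -4x^3 + -18x
f''(x) = -12x^2 + -18
f''(x) = -12x^2 + -18 <= -18 < 0 for all x
Therefore, f is concave on R.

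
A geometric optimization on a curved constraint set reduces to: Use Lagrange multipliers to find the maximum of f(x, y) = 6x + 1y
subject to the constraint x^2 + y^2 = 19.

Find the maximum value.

Set up Lagrange conditions: grad f = lambda * grad g
  6 = 2*lambda*x
  1 = 2*lambda*y
From these: x/y = 6/1, so x = 6t, y = 1t for some t.
Substitute into constraint: (6t)^2 + (1t)^2 = 19
  t^2 * 37 = 19
  t = sqrt(19/37)
Maximum = 6*x + 1*y = (6^2 + 1^2)*t = 37 * sqrt(19/37) = sqrt(703)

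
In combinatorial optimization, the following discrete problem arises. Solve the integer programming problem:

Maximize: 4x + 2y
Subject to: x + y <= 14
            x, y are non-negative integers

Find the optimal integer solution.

Objective: 4x + 2y, constraint: x + y <= 14
Coefficient of x is 4 >= coefficient of y is 2, so allocate the entire budget to x.
Optimal: x = 14, y = 0, value = 56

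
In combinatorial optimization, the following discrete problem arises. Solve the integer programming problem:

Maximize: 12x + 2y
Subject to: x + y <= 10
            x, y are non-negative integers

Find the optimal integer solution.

Objective: 12x + 2y, constraint: x + y <= 10
Coefficient of x is 12 >= coefficient of y is 2, so allocate the entire budget to x.
Optimal: x = 10, y = 0, value = 120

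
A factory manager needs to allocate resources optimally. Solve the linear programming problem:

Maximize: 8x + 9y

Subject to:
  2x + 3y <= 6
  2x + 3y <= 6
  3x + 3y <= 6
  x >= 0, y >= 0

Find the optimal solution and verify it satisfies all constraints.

Feasible vertices: (0, 0), (0, 2), (2, 0)
Objective 8x + 9y at each vertex:
  (0, 0): 0
  (0, 2): 18
  (2, 0): 16
Maximum is 18 at (0, 2).
Verify constraints at (x, y) = (0, 2):
  2*0 + 3*2 = 6 <= 6 (active)
  2*0 + 3*2 = 6 <= 6 (active)
  3*0 + 3*2 = 6 <= 6 (active)
  x = 0 >= 0, y = 2 >= 0. All constraints satisfied.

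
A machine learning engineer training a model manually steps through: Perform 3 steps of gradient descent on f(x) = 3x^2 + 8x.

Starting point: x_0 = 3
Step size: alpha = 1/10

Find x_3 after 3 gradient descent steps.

f(x) = 3x^2 + 8x, f'(x) = 6x + (8)
Step 1: f'(3) = 26, x_1 = 3 - 1/10 * 26 = 2/5
Step 2: f'(2/5) = 52/5, x_2 = 2/5 - 1/10 * 52/5 = -16/25
Step 3: f'(-16/25) = 104/25, x_3 = -16/25 - 1/10 * 104/25 = -132/125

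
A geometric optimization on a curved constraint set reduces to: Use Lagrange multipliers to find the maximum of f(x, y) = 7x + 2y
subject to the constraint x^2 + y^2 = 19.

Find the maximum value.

Set up Lagrange conditions: grad f = lambda * grad g
  7 = 2*lambda*x
  2 = 2*lambda*y
From these: x/y = 7/2, so x = 7t, y = 2t for some t.
Substitute into constraint: (7t)^2 + (2t)^2 = 19
  t^2 * 53 = 19
  t = sqrt(19/53)
Maximum = 7*x + 2*y = (7^2 + 2^2)*t = 53 * sqrt(19/53) = sqrt(1007)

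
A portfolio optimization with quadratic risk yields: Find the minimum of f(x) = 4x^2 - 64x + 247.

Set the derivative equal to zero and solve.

f(x) = 4x^2 - 64x + 247
f'(x) = 8x + (-64) = 0
x = 64/8 = 8
f(8) = -9
Since f''(x) = 8 > 0, this is a minimum.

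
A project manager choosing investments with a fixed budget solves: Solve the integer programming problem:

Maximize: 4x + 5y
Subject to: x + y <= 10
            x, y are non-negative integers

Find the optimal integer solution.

Objective: 4x + 5y, constraint: x + y <= 10
Coefficient of y is 5 > coefficient of x is 4, so allocate the entire budget to y.
Optimal: x = 0, y = 10, value = 50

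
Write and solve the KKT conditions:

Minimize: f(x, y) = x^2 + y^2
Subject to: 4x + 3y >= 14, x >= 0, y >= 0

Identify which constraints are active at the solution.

KKT conditions for min x^2 + y^2 s.t. 4x + 3y >= 14, x >= 0, y >= 0:
Stationarity: 2x = mu*4 + mu_x, 2y = mu*3 + mu_y, with mu, mu_x, mu_y >= 0
Complementary slackness: mu*(4x + 3y - 14) = 0, mu_x*x = 0, mu_y*y = 0
(0, 0) is infeasible (4*0 + 3*0 < 14), so if mu = 0 stationarity would force x = mu_x/2 >= 0, y = mu_y/2 >= 0 with mu_x*x = mu_y*y = 0, i.e. x = y = 0: contradiction. Hence mu > 0 and 4x + 3y = 14 is active.
Try x > 0, y > 0 (so mu_x = mu_y = 0): x = 4*mu/2, y = 3*mu/2
Substitute: 4*(4*mu/2) + 3*(3*mu/2) = 14
  mu*25/2 = 14 => mu = 28/25
x* = 56/25 > 0, y* = 42/25 > 0, consistent with mu_x = mu_y = 0.
f is convex and the constraints are linear, so this KKT point is the global minimum.
f* = 196/25
Active constraints: 4x + 3y >= 14 (holds with equality, mu = 28/25 > 0); x >= 0 and y >= 0 are inactive (mu_x = mu_y = 0).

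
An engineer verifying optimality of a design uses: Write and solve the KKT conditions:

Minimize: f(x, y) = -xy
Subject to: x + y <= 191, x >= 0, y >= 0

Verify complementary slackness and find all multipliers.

Problem: min -xy s.t. x + y <= 191 (multiplier lambda), x >= 0 (mu_x), y >= 0 (mu_y)
KKT stationarity: -y + lambda - mu_x = 0, -x + lambda - mu_y = 0, with lambda, mu_x, mu_y >= 0
Complementary slackness: lambda*(x + y - 191) = 0, mu_x*x = 0, mu_y*y = 0
If lambda = 0: y = -mu_x <= 0 and x = -mu_y <= 0 force x = y = 0 with f = 0; but x = y = 191/2 is feasible with f = -36481/4 < 0, so this is not the minimum. Hence lambda > 0 and x + y = 191.
Try x > 0, y > 0 (so mu_x = mu_y = 0): y = lambda, x = lambda => x = y = lambda
x + y = 191 => 2*lambda = 191 => lambda = 191/2
x* = y* = 191/2 > 0, consistent with mu_x = mu_y = 0.
(Any feasible point with x = 0 or y = 0 has f = 0 > -36481/4, so the minimum is not on those boundaries.)
min(-xy) = -36481/4 (i.e. max xy = 36481/4)
Multipliers: lambda = 191/2, mu_x = 0, mu_y = 0
Complementary slackness: lambda*(x + y - 191) = 191/2*(191/2 + 191/2 - 191) = 0, mu_x*x = 0*191/2 = 0, mu_y*y = 0*191/2 = 0. Satisfied.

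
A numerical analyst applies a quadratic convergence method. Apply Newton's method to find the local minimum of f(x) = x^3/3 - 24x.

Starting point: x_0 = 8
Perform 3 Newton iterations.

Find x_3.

f(x) = x^3/3 - 24x
f'(x) = x^2 - 24, f''(x) = 2x
Newton update: x_{n+1} = x_n - (x_n^2 - 24)/(2*x_n)
Step 1: x_0 = 8, f'=40, f''=16, x_1 = 11/2
Step 2: x_1 = 11/2, f'=25/4, f''=11, x_2 = 217/44
Step 3: x_2 = 217/44, f'=625/1936, f''=217/22, x_3 = 93553/19096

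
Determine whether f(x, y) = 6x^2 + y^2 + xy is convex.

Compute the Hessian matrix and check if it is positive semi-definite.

f(x,y) = 6x^2 + y^2 + xy
Hessian H = [[12, 1], [1, 2]]
trace(H) = 14, det(H) = 23
Eigenvalues: (14 +/- sqrt(104)) / 2 = 12.1, 1.901
Since both eigenvalues > 0, f is convex.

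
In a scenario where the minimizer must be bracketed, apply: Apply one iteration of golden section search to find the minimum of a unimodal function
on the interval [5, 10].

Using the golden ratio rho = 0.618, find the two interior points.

Golden section search on [5, 10].
Golden ratio rho = 0.618 (approx).
Interior points:
  x_1 = 5 + (1-0.618)*5 = 6.9100
  x_2 = 5 + 0.618*5 = 8.0900
Compare f(x_1) and f(x_2) to determine which subinterval to keep.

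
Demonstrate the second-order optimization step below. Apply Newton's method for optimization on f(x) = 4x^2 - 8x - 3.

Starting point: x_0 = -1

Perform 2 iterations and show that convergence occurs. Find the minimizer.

f(x) = 4x^2 - 8x - 3, f'(x) = 8x + (-8), f''(x) = 8
Step 1: f'(-1) = -16, x_1 = -1 - -16/8 = 1
Step 2: f'(1) = 0, x_2 = 1 (converged)
Newton's method converges in 1 step for quadratics.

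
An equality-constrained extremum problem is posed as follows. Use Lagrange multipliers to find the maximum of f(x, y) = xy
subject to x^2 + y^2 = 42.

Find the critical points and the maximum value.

Lagrange conditions: y = 2*lambda*x and x = 2*lambda*y
If x = 0 then y = 0, violating the constraint, so x, y != 0.
Dividing: y/x = x/y => x^2 = y^2 => y = x or y = -x
Constraint: 2x^2 = 42 => x^2 = 21 => x = +/-sqrt(21)
Critical points: (sqrt(21), sqrt(21)), (-sqrt(21), -sqrt(21)), (sqrt(21), -sqrt(21)), (-sqrt(21), sqrt(21))
  y = x:  xy = x^2 = 21  at (sqrt(21), sqrt(21)) and (-sqrt(21), -sqrt(21))
  y = -x: xy = -x^2 = -21 at (sqrt(21), -sqrt(21)) and (-sqrt(21), sqrt(21))
Maximum xy = 21 at (sqrt(21), sqrt(21)) and (-sqrt(21), -sqrt(21))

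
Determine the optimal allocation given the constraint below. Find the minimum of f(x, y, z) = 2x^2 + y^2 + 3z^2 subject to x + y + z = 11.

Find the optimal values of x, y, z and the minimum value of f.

Using Lagrange multipliers on f = 2x^2 + y^2 + 3z^2 with constraint x + y + z = 11:
Conditions: 2*2*x = lambda, 2*1*y = lambda, 2*3*z = lambda
So x = lambda/4, y = lambda/2, z = lambda/6
Substituting into constraint: lambda * (11/12) = 11
lambda = 12
x = 3, y = 6, z = 2
Minimum value = 66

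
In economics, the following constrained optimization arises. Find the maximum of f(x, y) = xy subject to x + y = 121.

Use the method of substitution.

Substitute y = 121 - x into f(x,y) = xy:
g(x) = x(121 - x) = 121x - x^2
g'(x) = 121 - 2x = 0  =>  x = 121/2
y = 121 - 121/2 = 121/2
Maximum value = (121/2) * (121/2) = 14641/4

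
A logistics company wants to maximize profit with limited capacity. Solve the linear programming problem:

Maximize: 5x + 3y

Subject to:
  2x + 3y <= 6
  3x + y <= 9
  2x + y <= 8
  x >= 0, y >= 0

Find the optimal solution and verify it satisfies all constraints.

Feasible vertices: (0, 0), (0, 2), (3, 0)
Objective 5x + 3y at each vertex:
  (0, 0): 0
  (0, 2): 6
  (3, 0): 15
Maximum is 15 at (3, 0).
Verify constraints at (x, y) = (3, 0):
  2*3 + 3*0 = 6 <= 6 (active)
  3*3 + 1*0 = 9 <= 9 (active)
  2*3 + 1*0 = 6 <= 8
  x = 3 >= 0, y = 0 >= 0. All constraints satisfied.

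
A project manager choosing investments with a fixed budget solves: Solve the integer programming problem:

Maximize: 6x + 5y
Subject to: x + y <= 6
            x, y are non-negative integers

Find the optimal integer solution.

Objective: 6x + 5y, constraint: x + y <= 6
Coefficient of x is 6 >= coefficient of y is 5, so allocate the entire budget to x.
Optimal: x = 6, y = 0, value = 36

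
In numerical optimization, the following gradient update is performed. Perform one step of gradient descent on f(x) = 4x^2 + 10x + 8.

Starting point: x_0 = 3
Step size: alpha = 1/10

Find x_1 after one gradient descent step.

f(x) = 4x^2 + 10x + 8
f'(x) = 8x + 10
f'(3) = 8*3 + (10) = 34
x_1 = x_0 - alpha * f'(x_0) = 3 - 1/10 * 34 = -2/5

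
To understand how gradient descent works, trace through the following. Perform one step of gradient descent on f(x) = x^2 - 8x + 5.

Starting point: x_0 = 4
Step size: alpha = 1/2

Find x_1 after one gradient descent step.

f(x) = x^2 - 8x + 5
f'(x) = 2x - 8
f'(4) = 2*4 + (-8) = 0
x_1 = x_0 - alpha * f'(x_0) = 4 - 1/2 * 0 = 4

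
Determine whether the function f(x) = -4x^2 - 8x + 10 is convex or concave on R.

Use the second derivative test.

f(x) = -4x^2 - 8x + 10
f'(x) = -8x - 8
f''(x) = -8
Since f''(x) = -8 < 0 for all x, f is concave on R.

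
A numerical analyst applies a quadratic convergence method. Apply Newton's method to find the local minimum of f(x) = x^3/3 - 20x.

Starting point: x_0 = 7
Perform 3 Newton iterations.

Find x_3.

f(x) = x^3/3 - 20x
f'(x) = x^2 - 20, f''(x) = 2x
Newton update: x_{n+1} = x_n - (x_n^2 - 20)/(2*x_n)
Step 1: x_0 = 7, f'=29, f''=14, x_1 = 69/14
Step 2: x_1 = 69/14, f'=841/196, f''=69/7, x_2 = 8681/1932
Step 3: x_2 = 8681/1932, f'=707281/3732624, f''=8681/966, x_3 = 150012241/33543384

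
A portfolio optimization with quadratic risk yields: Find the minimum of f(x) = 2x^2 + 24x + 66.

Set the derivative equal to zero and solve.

f(x) = 2x^2 + 24x + 66
f'(x) = 4x + (24) = 0
x = -24/4 = -6
f(-6) = -6
Since f''(x) = 4 > 0, this is a minimum.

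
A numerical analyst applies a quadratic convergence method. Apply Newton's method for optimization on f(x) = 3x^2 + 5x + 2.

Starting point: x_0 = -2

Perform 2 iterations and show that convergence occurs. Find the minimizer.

f(x) = 3x^2 + 5x + 2, f'(x) = 6x + (5), f''(x) = 6
Step 1: f'(-2) = -7, x_1 = -2 - -7/6 = -5/6
Step 2: f'(-5/6) = 0, x_2 = -5/6 (converged)
Newton's method converges in 1 step for quadratics.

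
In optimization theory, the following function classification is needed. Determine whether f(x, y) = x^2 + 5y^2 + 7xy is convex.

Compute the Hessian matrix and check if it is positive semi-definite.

f(x,y) = x^2 + 5y^2 + 7xy
Hessian H = [[2, 7], [7, 10]]
trace(H) = 12, det(H) = -29
Eigenvalues: (12 +/- sqrt(260)) / 2 = 14.06, -2.062
Since not both eigenvalues positive, f is neither convex nor concave.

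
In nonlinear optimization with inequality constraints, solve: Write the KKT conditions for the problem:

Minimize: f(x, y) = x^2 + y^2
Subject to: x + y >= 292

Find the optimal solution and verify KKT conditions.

KKT conditions for min x^2 + y^2 s.t. x + y >= 292:
Stationarity: 2x = mu, 2y = mu
So x = y = mu/2.
Complementary slackness: mu*(x + y - 292) = 0
Primal feasibility: x + y >= 292; dual feasibility: mu >= 0
If mu = 0 then x = y = 0, but 0 + 0 < 292 is infeasible, so the constraint is active.
Constraint active: x + y = 2*(mu/2) = 292 => mu = 292
x = y = 146, f = 42632
Verify: stationarity 2*146 = 292 = mu; primal 146 + 146 = 292 >= 292; dual mu = 292 >= 0; complementary slackness 292*(292 - 292) = 0. All KKT conditions hold.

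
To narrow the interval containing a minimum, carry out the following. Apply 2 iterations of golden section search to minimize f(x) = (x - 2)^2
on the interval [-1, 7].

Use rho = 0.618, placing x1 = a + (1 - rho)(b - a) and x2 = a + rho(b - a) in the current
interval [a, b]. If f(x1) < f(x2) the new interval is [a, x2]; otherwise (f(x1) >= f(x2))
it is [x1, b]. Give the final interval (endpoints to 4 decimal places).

Golden section search for min of f(x) = (x - 2)^2 on [-1, 7].
Each step: x1 = a + (1 - rho)(b - a), x2 = a + rho(b - a); if f(x1) < f(x2) keep [a, x2], otherwise keep [x1, b].
Step 1: [-1.0000, 7.0000], x1=2.0560 (f=0.0031), x2=3.9440 (f=3.7791); f(x1) < f(x2) => keep [-1.0000, 3.9440]
Step 2: [-1.0000, 3.9440], x1=0.8886 (f=1.2352), x2=2.0554 (f=0.0031); f(x1) > f(x2) => keep [0.8886, 3.9440]
Final interval: [0.8886, 3.9440]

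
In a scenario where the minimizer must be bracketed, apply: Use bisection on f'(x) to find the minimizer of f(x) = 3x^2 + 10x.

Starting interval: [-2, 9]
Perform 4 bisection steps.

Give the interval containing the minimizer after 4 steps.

Finding critical point of f(x) = 3x^2 + 10x using bisection on f'(x) = 6x + 10.
f'(x) = 0 when x = -5/3.
Starting interval: [-2, 9]
Step 1: mid = 7/2, f'(mid) = 31, new interval = [-2, 7/2]
Step 2: mid = 3/4, f'(mid) = 29/2, new interval = [-2, 3/4]
Step 3: mid = -5/8, f'(mid) = 25/4, new interval = [-2, -5/8]
Step 4: mid = -21/16, f'(mid) = 17/8, new interval = [-2, -21/16]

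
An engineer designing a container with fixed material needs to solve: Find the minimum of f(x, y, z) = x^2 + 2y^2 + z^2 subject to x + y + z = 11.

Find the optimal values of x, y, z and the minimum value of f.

Using Lagrange multipliers on f = x^2 + 2y^2 + z^2 with constraint x + y + z = 11:
Conditions: 2*1*x = lambda, 2*2*y = lambda, 2*1*z = lambda
So x = lambda/2, y = lambda/4, z = lambda/2
Substituting into constraint: lambda * (5/4) = 11
lambda = 44/5
x = 22/5, y = 11/5, z = 22/5
Minimum value = 242/5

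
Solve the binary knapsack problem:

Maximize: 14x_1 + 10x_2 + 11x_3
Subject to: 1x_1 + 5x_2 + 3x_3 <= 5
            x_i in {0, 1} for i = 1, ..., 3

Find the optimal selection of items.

Items: item 1 (v=14, w=1), item 2 (v=10, w=5), item 3 (v=11, w=3)
Capacity: 5
Checking all 8 subsets (w = total weight, v = total value):
  {}: w = 0, v = 0
  {1}: w = 1, v = 14
  {2}: w = 5, v = 10
  {3}: w = 3, v = 11
  {1, 2}: w = 6 > 5, infeasible
  {1, 3}: w = 4, v = 25
  {2, 3}: w = 8 > 5, infeasible
  {1, 2, 3}: w = 9 > 5, infeasible
Best feasible subset: items [1, 3]
Total weight: 4 <= 5, total value: 25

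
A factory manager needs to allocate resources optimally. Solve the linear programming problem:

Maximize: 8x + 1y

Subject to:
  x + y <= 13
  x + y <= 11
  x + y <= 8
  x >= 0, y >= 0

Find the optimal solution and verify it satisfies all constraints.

Feasible vertices: (0, 0), (0, 8), (8, 0)
Objective 8x + 1y at each vertex:
  (0, 0): 0
  (0, 8): 8
  (8, 0): 64
Maximum is 64 at (8, 0).
Verify constraints at (x, y) = (8, 0):
  1*8 + 1*0 = 8 <= 13
  1*8 + 1*0 = 8 <= 11
  1*8 + 1*0 = 8 <= 8 (active)
  x = 8 >= 0, y = 0 >= 0. All constraints satisfied.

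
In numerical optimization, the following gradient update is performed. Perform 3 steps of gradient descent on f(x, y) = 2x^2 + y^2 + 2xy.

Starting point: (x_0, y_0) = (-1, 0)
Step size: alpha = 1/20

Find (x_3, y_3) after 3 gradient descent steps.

f(x,y) = 2x^2 + y^2 + 2xy
grad_x = 4x + 2y, grad_y = 2y + 2x
Step 1: grad = (-4, -2), (-4/5, 1/10)
Step 2: grad = (-3, -7/5), (-13/20, 17/100)
Step 3: grad = (-113/50, -24/25), (-537/1000, 109/500)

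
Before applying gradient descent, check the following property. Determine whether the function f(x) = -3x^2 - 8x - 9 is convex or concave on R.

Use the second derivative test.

f(x) = -3x^2 - 8x - 9
f'(x) = -6x - 8
f''(x) = -6
Since f''(x) = -6 < 0 for all x, f is concave on R.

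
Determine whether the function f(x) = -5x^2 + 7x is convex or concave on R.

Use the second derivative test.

f(x) = -5x^2 + 7x
f'(x) = -10x + 7
f''(x) = -10
Since f''(x) = -10 < 0 for all x, f is concave on R.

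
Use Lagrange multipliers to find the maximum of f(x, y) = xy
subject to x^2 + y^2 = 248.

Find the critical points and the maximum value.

Lagrange conditions: y = 2*lambda*x and x = 2*lambda*y
If x = 0 then y = 0, violating the constraint, so x, y != 0.
Dividing: y/x = x/y => x^2 = y^2 => y = x or y = -x
Constraint: 2x^2 = 248 => x^2 = 124 => x = +/-sqrt(124)
Critical points: (sqrt(124), sqrt(124)), (-sqrt(124), -sqrt(124)), (sqrt(124), -sqrt(124)), (-sqrt(124), sqrt(124))
  y = x:  xy = x^2 = 124  at (sqrt(124), sqrt(124)) and (-sqrt(124), -sqrt(124))
  y = -x: xy = -x^2 = -124 at (sqrt(124), -sqrt(124)) and (-sqrt(124), sqrt(124))
Maximum xy = 124 at (sqrt(124), sqrt(124)) and (-sqrt(124), -sqrt(124))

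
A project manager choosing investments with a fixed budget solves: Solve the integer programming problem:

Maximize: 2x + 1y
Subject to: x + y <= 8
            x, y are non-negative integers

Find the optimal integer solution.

Objective: 2x + 1y, constraint: x + y <= 8
Coefficient of x is 2 >= coefficient of y is 1, so allocate the entire budget to x.
Optimal: x = 8, y = 0, value = 16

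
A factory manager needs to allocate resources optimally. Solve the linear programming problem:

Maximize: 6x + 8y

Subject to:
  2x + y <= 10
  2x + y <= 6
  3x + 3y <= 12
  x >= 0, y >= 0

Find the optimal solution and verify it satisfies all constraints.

Feasible vertices: (0, 0), (0, 4), (2, 2), (3, 0)
Objective 6x + 8y at each vertex:
  (0, 0): 0
  (0, 4): 32
  (2, 2): 28
  (3, 0): 18
Maximum is 32 at (0, 4).
Verify constraints at (x, y) = (0, 4):
  2*0 + 1*4 = 4 <= 10
  2*0 + 1*4 = 4 <= 6
  3*0 + 3*4 = 12 <= 12 (active)
  x = 0 >= 0, y = 4 >= 0. All constraints satisfied.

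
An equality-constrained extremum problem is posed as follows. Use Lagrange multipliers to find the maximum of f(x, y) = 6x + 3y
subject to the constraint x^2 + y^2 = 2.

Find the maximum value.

Set up Lagrange conditions: grad f = lambda * grad g
  6 = 2*lambda*x
  3 = 2*lambda*y
From these: x/y = 6/3, so x = 6t, y = 3t for some t.
Substitute into constraint: (6t)^2 + (3t)^2 = 2
  t^2 * 45 = 2
  t = sqrt(2/45)
Maximum = 6*x + 3*y = (6^2 + 3^2)*t = 45 * sqrt(2/45) = sqrt(90)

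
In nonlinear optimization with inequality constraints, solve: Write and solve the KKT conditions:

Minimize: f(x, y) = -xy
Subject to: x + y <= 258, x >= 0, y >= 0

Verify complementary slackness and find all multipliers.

Problem: min -xy s.t. x + y <= 258 (multiplier lambda), x >= 0 (mu_x), y >= 0 (mu_y)
KKT stationarity: -y + lambda - mu_x = 0, -x + lambda - mu_y = 0, with lambda, mu_x, mu_y >= 0
Complementary slackness: lambda*(x + y - 258) = 0, mu_x*x = 0, mu_y*y = 0
If lambda = 0: y = -mu_x <= 0 and x = -mu_y <= 0 force x = y = 0 with f = 0; but x = y = 129 is feasible with f = -16641 < 0, so this is not the minimum. Hence lambda > 0 and x + y = 258.
Try x > 0, y > 0 (so mu_x = mu_y = 0): y = lambda, x = lambda => x = y = lambda
x + y = 258 => 2*lambda = 258 => lambda = 129
x* = y* = 129 > 0, consistent with mu_x = mu_y = 0.
(Any feasible point with x = 0 or y = 0 has f = 0 > -16641, so the minimum is not on those boundaries.)
min(-xy) = -16641 (i.e. max xy = 16641)
Multipliers: lambda = 129, mu_x = 0, mu_y = 0
Complementary slackness: lambda*(x + y - 258) = 129*(129 + 129 - 258) = 0, mu_x*x = 0*129 = 0, mu_y*y = 0*129 = 0. Satisfied.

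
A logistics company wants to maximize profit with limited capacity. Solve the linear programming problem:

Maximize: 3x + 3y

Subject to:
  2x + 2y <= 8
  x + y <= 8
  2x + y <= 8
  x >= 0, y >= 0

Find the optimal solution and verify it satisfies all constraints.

Feasible vertices: (0, 0), (0, 4), (4, 0)
Objective 3x + 3y at each vertex:
  (0, 0): 0
  (0, 4): 12
  (4, 0): 12
Maximum is 12 at (0, 4).
Verify constraints at (x, y) = (0, 4):
  2*0 + 2*4 = 8 <= 8 (active)
  1*0 + 1*4 = 4 <= 8
  2*0 + 1*4 = 4 <= 8
  x = 0 >= 0, y = 4 >= 0. All constraints satisfied.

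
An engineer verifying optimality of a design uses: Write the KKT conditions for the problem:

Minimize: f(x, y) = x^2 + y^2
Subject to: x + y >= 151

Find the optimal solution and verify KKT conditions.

KKT conditions for min x^2 + y^2 s.t. x + y >= 151:
Stationarity: 2x = mu, 2y = mu
So x = y = mu/2.
Complementary slackness: mu*(x + y - 151) = 0
Primal feasibility: x + y >= 151; dual feasibility: mu >= 0
If mu = 0 then x = y = 0, but 0 + 0 < 151 is infeasible, so the constraint is active.
Constraint active: x + y = 2*(mu/2) = 151 => mu = 151
x = y = 151/2, f = 22801/2
Verify: stationarity 2*(151/2) = 151 = mu; primal 151/2 + 151/2 = 151 >= 151; dual mu = 151 >= 0; complementary slackness 151*(151 - 151) = 0. All KKT conditions hold.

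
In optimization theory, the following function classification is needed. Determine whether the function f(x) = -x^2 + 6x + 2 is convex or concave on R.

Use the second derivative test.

f(x) = -x^2 + 6x + 2
f'(x) = -2x + 6
f''(x) = -2
Since f''(x) = -2 < 0 for all x, f is concave on R.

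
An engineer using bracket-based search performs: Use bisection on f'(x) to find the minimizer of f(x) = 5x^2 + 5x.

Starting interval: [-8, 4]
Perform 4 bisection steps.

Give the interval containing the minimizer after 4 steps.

Finding critical point of f(x) = 5x^2 + 5x using bisection on f'(x) = 10x + 5.
f'(x) = 0 when x = -1/2.
Starting interval: [-8, 4]
Step 1: mid = -2, f'(mid) = -15, new interval = [-2, 4]
Step 2: mid = 1, f'(mid) = 15, new interval = [-2, 1]
Step 3: mid = -1/2, f'(mid) = 0, new interval = [-1/2, -1/2]
Step 4: mid = -1/2, f'(mid) = 0, new interval = [-1/2, -1/2]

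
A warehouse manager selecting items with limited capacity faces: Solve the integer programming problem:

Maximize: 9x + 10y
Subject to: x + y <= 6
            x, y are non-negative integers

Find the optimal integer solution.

Objective: 9x + 10y, constraint: x + y <= 6
Coefficient of y is 10 > coefficient of x is 9, so allocate the entire budget to y.
Optimal: x = 0, y = 6, value = 60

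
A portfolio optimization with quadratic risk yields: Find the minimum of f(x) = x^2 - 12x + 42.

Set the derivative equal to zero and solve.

f(x) = x^2 - 12x + 42
f'(x) = 2x + (-12) = 0
x = 12/2 = 6
f(6) = 6
Since f''(x) = 2 > 0, this is a minimum.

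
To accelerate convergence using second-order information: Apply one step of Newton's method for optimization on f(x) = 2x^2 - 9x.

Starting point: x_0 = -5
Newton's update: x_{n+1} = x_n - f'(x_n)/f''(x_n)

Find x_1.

f(x) = 2x^2 - 9x
f'(x) = 4x + (-9), f''(x) = 4
Newton step: x_1 = x_0 - f'(x_0)/f''(x_0)
f'(-5) = -29
x_1 = -5 - -29/4 = 9/4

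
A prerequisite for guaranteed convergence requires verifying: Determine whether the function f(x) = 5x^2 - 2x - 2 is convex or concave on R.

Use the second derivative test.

f(x) = 5x^2 - 2x - 2
f'(x) = 10x - 2
f''(x) = 10
Since f''(x) = 10 > 0 for all x, f is convex on R.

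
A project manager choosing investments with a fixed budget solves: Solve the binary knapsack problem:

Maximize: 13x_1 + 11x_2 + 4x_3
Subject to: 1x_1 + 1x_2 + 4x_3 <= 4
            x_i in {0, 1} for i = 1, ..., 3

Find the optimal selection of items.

Items: item 1 (v=13, w=1), item 2 (v=11, w=1), item 3 (v=4, w=4)
Capacity: 4
Checking all 8 subsets (w = total weight, v = total value):
  {}: w = 0, v = 0
  {1}: w = 1, v = 13
  {2}: w = 1, v = 11
  {3}: w = 4, v = 4
  {1, 2}: w = 2, v = 24
  {1, 3}: w = 5 > 4, infeasible
  {2, 3}: w = 5 > 4, infeasible
  {1, 2, 3}: w = 6 > 4, infeasible
Best feasible subset: items [1, 2]
Total weight: 2 <= 4, total value: 24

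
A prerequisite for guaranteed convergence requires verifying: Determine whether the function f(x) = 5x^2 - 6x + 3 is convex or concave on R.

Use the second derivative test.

f(x) = 5x^2 - 6x + 3
f'(x) = 10x - 6
f''(x) = 10
Since f''(x) = 10 > 0 for all x, f is convex on R.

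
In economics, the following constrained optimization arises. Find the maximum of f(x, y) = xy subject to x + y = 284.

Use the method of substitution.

Substitute y = 284 - x into f(x,y) = xy:
g(x) = x(284 - x) = 284x - x^2
g'(x) = 284 - 2x = 0  =>  x = 142
y = 284 - 142 = 142
Maximum value = 142 * 142 = 20164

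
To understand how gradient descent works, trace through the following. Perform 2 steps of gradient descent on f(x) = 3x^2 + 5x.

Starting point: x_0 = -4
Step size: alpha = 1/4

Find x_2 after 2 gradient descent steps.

f(x) = 3x^2 + 5x, f'(x) = 6x + (5)
Step 1: f'(-4) = -19, x_1 = -4 - 1/4 * -19 = 3/4
Step 2: f'(3/4) = 19/2, x_2 = 3/4 - 1/4 * 19/2 = -13/8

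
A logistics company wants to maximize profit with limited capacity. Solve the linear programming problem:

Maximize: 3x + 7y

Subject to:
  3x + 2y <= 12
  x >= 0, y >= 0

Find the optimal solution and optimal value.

The feasible region has vertices at [(0, 0), (4, 0), (0, 6)].
Checking objective 3x + 7y at each vertex:
  (0, 0): 3*0 + 7*0 = 0
  (4, 0): 3*4 + 7*0 = 12
  (0, 6): 3*0 + 7*6 = 42
Maximum is 42 at (0, 6).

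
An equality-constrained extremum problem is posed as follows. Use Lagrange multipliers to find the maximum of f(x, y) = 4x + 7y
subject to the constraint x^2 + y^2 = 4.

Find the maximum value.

Set up Lagrange conditions: grad f = lambda * grad g
  4 = 2*lambda*x
  7 = 2*lambda*y
From these: x/y = 4/7, so x = 4t, y = 7t for some t.
Substitute into constraint: (4t)^2 + (7t)^2 = 4
  t^2 * 65 = 4
  t = sqrt(4/65)
Maximum = 4*x + 7*y = (4^2 + 7^2)*t = 65 * sqrt(4/65) = sqrt(260)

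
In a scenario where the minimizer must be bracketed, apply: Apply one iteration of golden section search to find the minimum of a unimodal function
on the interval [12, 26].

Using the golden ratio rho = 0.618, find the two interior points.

Golden section search on [12, 26].
Golden ratio rho = 0.618 (approx).
Interior points:
  x_1 = 12 + (1-0.618)*14 = 17.3480
  x_2 = 12 + 0.618*14 = 20.6520
Compare f(x_1) and f(x_2) to determine which subinterval to keep.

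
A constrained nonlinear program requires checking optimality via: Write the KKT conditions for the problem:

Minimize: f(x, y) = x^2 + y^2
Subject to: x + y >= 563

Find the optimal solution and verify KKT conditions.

KKT conditions for min x^2 + y^2 s.t. x + y >= 563:
Stationarity: 2x = mu, 2y = mu
So x = y = mu/2.
Complementary slackness: mu*(x + y - 563) = 0
Primal feasibility: x + y >= 563; dual feasibility: mu >= 0
If mu = 0 then x = y = 0, but 0 + 0 < 563 is infeasible, so the constraint is active.
Constraint active: x + y = 2*(mu/2) = 563 => mu = 563
x = y = 563/2, f = 316969/2
Verify: stationarity 2*(563/2) = 563 = mu; primal 563/2 + 563/2 = 563 >= 563; dual mu = 563 >= 0; complementary slackness 563*(563 - 563) = 0. All KKT conditions hold.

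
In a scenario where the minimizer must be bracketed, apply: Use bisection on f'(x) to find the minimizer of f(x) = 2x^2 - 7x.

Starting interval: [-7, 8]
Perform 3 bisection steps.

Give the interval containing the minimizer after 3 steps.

Finding critical point of f(x) = 2x^2 - 7x using bisection on f'(x) = 4x + -7.
f'(x) = 0 when x = 7/4.
Starting interval: [-7, 8]
Step 1: mid = 1/2, f'(mid) = -5, new interval = [1/2, 8]
Step 2: mid = 17/4, f'(mid) = 10, new interval = [1/2, 17/4]
Step 3: mid = 19/8, f'(mid) = 5/2, new interval = [1/2, 19/8]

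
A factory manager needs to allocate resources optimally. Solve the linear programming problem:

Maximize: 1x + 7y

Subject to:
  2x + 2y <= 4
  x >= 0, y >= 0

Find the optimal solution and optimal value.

The feasible region has vertices at [(0, 0), (2, 0), (0, 2)].
Checking objective 1x + 7y at each vertex:
  (0, 0): 1*0 + 7*0 = 0
  (2, 0): 1*2 + 7*0 = 2
  (0, 2): 1*0 + 7*2 = 14
Maximum is 14 at (0, 2).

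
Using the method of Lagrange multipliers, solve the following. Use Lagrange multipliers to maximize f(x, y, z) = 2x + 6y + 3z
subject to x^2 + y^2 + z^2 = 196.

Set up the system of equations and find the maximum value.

Lagrange conditions: 2 = 2*lambda*x, 6 = 2*lambda*y, 3 = 2*lambda*z
So x:2 = y:6 = z:3, i.e. x = 2t, y = 6t, z = 3t
Constraint: t^2*(2^2 + 6^2 + 3^2) = 196
  t^2 * 49 = 196  =>  t = sqrt(4)
Maximum = 2*2t + 6*6t + 3*3t = 49*sqrt(4) = 98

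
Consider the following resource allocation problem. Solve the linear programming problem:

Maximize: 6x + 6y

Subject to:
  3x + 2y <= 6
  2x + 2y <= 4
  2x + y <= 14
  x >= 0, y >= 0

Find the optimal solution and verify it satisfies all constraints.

Feasible vertices: (0, 0), (0, 2), (2, 0)
Objective 6x + 6y at each vertex:
  (0, 0): 0
  (0, 2): 12
  (2, 0): 12
Maximum is 12 at (0, 2).
Verify constraints at (x, y) = (0, 2):
  3*0 + 2*2 = 4 <= 6
  2*0 + 2*2 = 4 <= 4 (active)
  2*0 + 1*2 = 2 <= 14
  x = 0 >= 0, y = 2 >= 0. All constraints satisfied.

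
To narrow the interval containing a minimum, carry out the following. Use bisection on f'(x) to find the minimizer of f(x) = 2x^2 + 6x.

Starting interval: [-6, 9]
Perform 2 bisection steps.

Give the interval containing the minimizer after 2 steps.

Finding critical point of f(x) = 2x^2 + 6x using bisection on f'(x) = 4x + 6.
f'(x) = 0 when x = -3/2.
Starting interval: [-6, 9]
Step 1: mid = 3/2, f'(mid) = 12, new interval = [-6, 3/2]
Step 2: mid = -9/4, f'(mid) = -3, new interval = [-9/4, 3/2]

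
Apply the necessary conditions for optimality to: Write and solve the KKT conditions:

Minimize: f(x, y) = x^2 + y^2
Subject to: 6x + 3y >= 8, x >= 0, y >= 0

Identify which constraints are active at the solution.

KKT conditions for min x^2 + y^2 s.t. 6x + 3y >= 8, x >= 0, y >= 0:
Stationarity: 2x = mu*6 + mu_x, 2y = mu*3 + mu_y, with mu, mu_x, mu_y >= 0
Complementary slackness: mu*(6x + 3y - 8) = 0, mu_x*x = 0, mu_y*y = 0
(0, 0) is infeasible (6*0 + 3*0 < 8), so if mu = 0 stationarity would force x = mu_x/2 >= 0, y = mu_y/2 >= 0 with mu_x*x = mu_y*y = 0, i.e. x = y = 0: contradiction. Hence mu > 0 and 6x + 3y = 8 is active.
Try x > 0, y > 0 (so mu_x = mu_y = 0): x = 6*mu/2, y = 3*mu/2
Substitute: 6*(6*mu/2) + 3*(3*mu/2) = 8
  mu*45/2 = 8 => mu = 16/45
x* = 16/15 > 0, y* = 8/15 > 0, consistent with mu_x = mu_y = 0.
f is convex and the constraints are linear, so this KKT point is the global minimum.
f* = 64/45
Active constraints: 6x + 3y >= 8 (holds with equality, mu = 16/45 > 0); x >= 0 and y >= 0 are inactive (mu_x = mu_y = 0).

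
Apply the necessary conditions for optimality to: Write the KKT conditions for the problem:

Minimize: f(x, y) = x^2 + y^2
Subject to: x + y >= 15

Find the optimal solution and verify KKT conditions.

KKT conditions for min x^2 + y^2 s.t. x + y >= 15:
Stationarity: 2x = mu, 2y = mu
So x = y = mu/2.
Complementary slackness: mu*(x + y - 15) = 0
Primal feasibility: x + y >= 15; dual feasibility: mu >= 0
If mu = 0 then x = y = 0, but 0 + 0 < 15 is infeasible, so the constraint is active.
Constraint active: x + y = 2*(mu/2) = 15 => mu = 15
x = y = 15/2, f = 225/2
Verify: stationarity 2*(15/2) = 15 = mu; primal 15/2 + 15/2 = 15 >= 15; dual mu = 15 >= 0; complementary slackness 15*(15 - 15) = 0. All KKT conditions hold.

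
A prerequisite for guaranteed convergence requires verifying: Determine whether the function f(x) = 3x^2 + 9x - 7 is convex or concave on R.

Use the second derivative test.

f(x) = 3x^2 + 9x - 7
f'(x) = 6x + 9
f''(x) = 6
Since f''(x) = 6 > 0 for all x, f is convex on R.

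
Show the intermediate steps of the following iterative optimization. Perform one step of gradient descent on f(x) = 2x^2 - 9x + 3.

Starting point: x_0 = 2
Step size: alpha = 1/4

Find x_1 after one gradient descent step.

f(x) = 2x^2 - 9x + 3
f'(x) = 4x - 9
f'(2) = 4*2 + (-9) = -1
x_1 = x_0 - alpha * f'(x_0) = 2 - 1/4 * -1 = 9/4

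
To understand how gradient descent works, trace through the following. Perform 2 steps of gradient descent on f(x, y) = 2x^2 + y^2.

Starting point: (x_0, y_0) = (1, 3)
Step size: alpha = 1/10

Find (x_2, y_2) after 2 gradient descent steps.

f(x,y) = 2x^2 + y^2
grad_x = 4x + 0y, grad_y = 2y + 0x
Step 1: grad = (4, 6), (3/5, 12/5)
Step 2: grad = (12/5, 24/5), (9/25, 48/25)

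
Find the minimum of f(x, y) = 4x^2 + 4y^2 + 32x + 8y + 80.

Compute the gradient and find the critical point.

f(x,y) = 4x^2 + 4y^2 + 32x + 8y + 80
df/dx = 8x + (32) = 0  =>  x = -4
df/dy = 8y + (8) = 0  =>  y = -1
f(-4, -1) = 4*(-4)^2 + 4*(-1)^2 + 32*(-4) + 8*(-1) + 80 = 12
Hessian is diagonal with entries 8, 8 > 0, so this is a minimum.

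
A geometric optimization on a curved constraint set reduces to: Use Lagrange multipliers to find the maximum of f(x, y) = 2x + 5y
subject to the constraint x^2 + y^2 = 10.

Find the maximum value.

Set up Lagrange conditions: grad f = lambda * grad g
  2 = 2*lambda*x
  5 = 2*lambda*y
From these: x/y = 2/5, so x = 2t, y = 5t for some t.
Substitute into constraint: (2t)^2 + (5t)^2 = 10
  t^2 * 29 = 10
  t = sqrt(10/29)
Maximum = 2*x + 5*y = (2^2 + 5^2)*t = 29 * sqrt(10/29) = sqrt(290)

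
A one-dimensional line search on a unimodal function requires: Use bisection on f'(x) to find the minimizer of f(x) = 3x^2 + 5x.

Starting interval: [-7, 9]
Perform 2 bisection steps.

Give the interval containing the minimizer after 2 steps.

Finding critical point of f(x) = 3x^2 + 5x using bisection on f'(x) = 6x + 5.
f'(x) = 0 when x = -5/6.
Starting interval: [-7, 9]
Step 1: mid = 1, f'(mid) = 11, new interval = [-7, 1]
Step 2: mid = -3, f'(mid) = -13, new interval = [-3, 1]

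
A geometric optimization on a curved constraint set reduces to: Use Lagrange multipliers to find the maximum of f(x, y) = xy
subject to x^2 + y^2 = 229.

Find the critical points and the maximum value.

Lagrange conditions: y = 2*lambda*x and x = 2*lambda*y
If x = 0 then y = 0, violating the constraint, so x, y != 0.
Dividing: y/x = x/y => x^2 = y^2 => y = x or y = -x
Constraint: 2x^2 = 229 => x^2 = 229/2 => x = +/-sqrt(229/2)
Critical points: (sqrt(229/2), sqrt(229/2)), (-sqrt(229/2), -sqrt(229/2)), (sqrt(229/2), -sqrt(229/2)), (-sqrt(229/2), sqrt(229/2))
  y = x:  xy = x^2 = 229/2  at (sqrt(229/2), sqrt(229/2)) and (-sqrt(229/2), -sqrt(229/2))
  y = -x: xy = -x^2 = -229/2 at (sqrt(229/2), -sqrt(229/2)) and (-sqrt(229/2), sqrt(229/2))
Maximum xy = 229/2 at (sqrt(229/2), sqrt(229/2)) and (-sqrt(229/2), -sqrt(229/2))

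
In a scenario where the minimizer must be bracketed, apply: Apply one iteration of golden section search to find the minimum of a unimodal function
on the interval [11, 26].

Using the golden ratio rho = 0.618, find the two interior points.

Golden section search on [11, 26].
Golden ratio rho = 0.618 (approx).
Interior points:
  x_1 = 11 + (1-0.618)*15 = 16.7300
  x_2 = 11 + 0.618*15 = 20.2700
Compare f(x_1) and f(x_2) to determine which subinterval to keep.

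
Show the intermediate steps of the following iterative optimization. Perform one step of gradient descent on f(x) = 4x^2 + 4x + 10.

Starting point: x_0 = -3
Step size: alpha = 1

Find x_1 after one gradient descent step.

f(x) = 4x^2 + 4x + 10
f'(x) = 8x + 4
f'(-3) = 8*-3 + (4) = -20
x_1 = x_0 - alpha * f'(x_0) = -3 - 1 * -20 = 17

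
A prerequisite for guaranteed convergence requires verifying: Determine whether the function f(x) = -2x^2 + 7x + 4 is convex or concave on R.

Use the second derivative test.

f(x) = -2x^2 + 7x + 4
f'(x) = -4x + 7
f''(x) = -4
Since f''(x) = -4 < 0 for all x, f is concave on R.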